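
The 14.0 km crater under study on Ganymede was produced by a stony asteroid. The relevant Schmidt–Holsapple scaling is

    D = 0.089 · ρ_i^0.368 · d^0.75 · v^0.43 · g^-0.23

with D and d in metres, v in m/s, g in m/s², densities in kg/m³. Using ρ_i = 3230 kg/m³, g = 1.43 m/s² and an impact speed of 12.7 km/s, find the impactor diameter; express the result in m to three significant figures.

d ≈ 798 m

Rearranging for d: d = [D / (0.089 · 3230^0.368 · 12700^0.43 · 1.43^-0.23)]^(1/0.75).
D = 14000 m.
3230^0.368 = 19.56
12700^0.43 = 58.16
1.43^-0.23 = 0.9210
Denominator = 0.089 × 19.56 × 58.16 × 0.9210 = 93.25
D / 93.25 = 14000 / 93.25 = 150.1
d = 150.1^(1/0.75) = 150.1^1.3333 = 797.6 m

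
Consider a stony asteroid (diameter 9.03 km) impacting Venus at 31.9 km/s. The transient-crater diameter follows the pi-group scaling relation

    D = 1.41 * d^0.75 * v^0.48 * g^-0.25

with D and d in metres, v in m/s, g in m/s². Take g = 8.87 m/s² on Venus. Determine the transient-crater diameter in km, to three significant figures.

D ≈ 110 km

In SI units: d = 9030 m, v = 31900 m/s.
d^0.75 = 9030^0.75 = 926.3
v^0.48 = 31900^0.48 = 145.2
g^-0.25 = 8.87^-0.25 = 0.5795
D = 1.41 × 926.3 × 145.2 × 0.5795 = 1.099 × 10^5 m
   = 109.9 km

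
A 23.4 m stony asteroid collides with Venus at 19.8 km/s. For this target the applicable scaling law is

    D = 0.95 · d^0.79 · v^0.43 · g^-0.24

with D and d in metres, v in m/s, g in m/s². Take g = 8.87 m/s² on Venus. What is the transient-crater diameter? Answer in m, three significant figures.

In SI units: v = 19800 m/s.
d^0.79 = 23.4^0.79 = 12.07
v^0.43 = 19800^0.43 = 70.40
g^-0.24 = 8.87^-0.24 = 0.5922
D = 0.95 × 12.07 × 70.40 × 0.5922 = 478.0 m

D ≈ 478 m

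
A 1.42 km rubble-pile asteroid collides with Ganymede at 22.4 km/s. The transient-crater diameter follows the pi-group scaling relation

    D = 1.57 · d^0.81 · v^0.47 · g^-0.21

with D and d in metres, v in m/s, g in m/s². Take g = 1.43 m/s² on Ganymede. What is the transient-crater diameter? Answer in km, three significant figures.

In SI units: d = 1420 m, v = 22400 m/s.
d^0.81 = 1420^0.81 = 357.6
v^0.47 = 22400^0.47 = 110.8
g^-0.21 = 1.43^-0.21 = 0.9276
D = 1.57 × 357.6 × 110.8 × 0.9276 = 57703 m
   = 57.70 km

D ≈ 57.7 km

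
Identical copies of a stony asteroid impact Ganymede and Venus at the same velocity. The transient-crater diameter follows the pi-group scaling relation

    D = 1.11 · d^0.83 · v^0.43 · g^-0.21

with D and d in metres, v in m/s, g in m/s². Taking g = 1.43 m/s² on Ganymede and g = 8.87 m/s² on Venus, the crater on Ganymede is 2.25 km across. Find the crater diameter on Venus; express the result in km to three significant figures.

All impactor-dependent factors cancel in the ratio, leaving D_Venus/D_Ganymede = (g_Venus/g_Ganymede)^-0.21.
(8.87/1.43)^-0.21 = 6.203^-0.21 = 0.6816
D_Venus = 0.6816 × 2.25 km = 1.53 km

D ≈ 1.53 km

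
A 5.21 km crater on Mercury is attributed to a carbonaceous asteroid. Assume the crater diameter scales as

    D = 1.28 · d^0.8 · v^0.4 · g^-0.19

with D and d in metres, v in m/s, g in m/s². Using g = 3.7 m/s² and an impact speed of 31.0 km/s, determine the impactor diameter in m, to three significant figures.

d ≈ 252 m

Rearranging for d: d = [D / (1.28 · 31000^0.4 · 3.7^-0.19)]^(1/0.8).
D = 5210 m.
31000^0.4 = 62.60
3.7^-0.19 = 0.7799
Denominator = 1.28 × 62.60 × 0.7799 = 62.49
D / 62.49 = 5210 / 62.49 = 83.37
d = 83.37^(1/0.8) = 83.37^1.25 = 251.9 m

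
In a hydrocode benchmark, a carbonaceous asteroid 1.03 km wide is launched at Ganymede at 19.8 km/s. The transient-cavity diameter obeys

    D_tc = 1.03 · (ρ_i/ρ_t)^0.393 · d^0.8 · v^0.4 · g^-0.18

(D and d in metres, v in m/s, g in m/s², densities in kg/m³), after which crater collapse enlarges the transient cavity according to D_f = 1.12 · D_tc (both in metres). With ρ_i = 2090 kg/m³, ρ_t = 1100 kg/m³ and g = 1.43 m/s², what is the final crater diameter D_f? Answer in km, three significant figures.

In SI: d = 1030 m, v = 19800 m/s.
(ρ_i/ρ_t)^0.393 = (2090/1100)^0.393 = 1.287
d^0.8 = 1030^0.8 = 257.2
v^0.4 = 19800^0.4 = 52.32
g^-0.18 = 1.43^-0.18 = 0.9376
D_tc = 1.03 × 1.287 × 257.2 × 52.32 × 0.9376 = 16730 m
D_f = 1.12 × 16730 = 18738 m
     = 18.74 km

D_f ≈ 18.7 km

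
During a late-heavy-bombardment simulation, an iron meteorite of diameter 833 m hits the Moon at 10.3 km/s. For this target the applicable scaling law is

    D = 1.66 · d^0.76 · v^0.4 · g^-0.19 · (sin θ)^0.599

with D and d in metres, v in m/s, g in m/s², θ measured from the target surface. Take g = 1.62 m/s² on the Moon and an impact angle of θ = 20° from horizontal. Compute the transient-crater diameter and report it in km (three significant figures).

D ≈ 5.32 km

In SI units: v = 10300 m/s.
d^0.76 = 833^0.76 = 165.8
v^0.4 = 10300^0.4 = 40.28
g^-0.19 = 1.62^-0.19 = 0.9124
(sin 20°)^0.599 = 0.3420^0.599 = 0.5259
D = 1.66 × 165.8 × 40.28 × 0.9124 × 0.5259 = 5319 m
   = 5.319 km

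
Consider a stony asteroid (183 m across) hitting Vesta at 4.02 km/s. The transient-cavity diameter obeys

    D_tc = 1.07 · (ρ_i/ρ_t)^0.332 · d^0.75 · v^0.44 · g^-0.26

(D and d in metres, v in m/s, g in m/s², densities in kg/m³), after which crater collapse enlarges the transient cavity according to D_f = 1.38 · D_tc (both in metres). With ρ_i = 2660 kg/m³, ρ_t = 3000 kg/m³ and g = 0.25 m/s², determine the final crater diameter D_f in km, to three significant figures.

D_f ≈ 3.90 km

v = 4020 m/s.
(ρ_i/ρ_t)^0.332 = (2660/3000)^0.332 = 0.9609
d^0.75 = 183^0.75 = 49.76
v^0.44 = 4020^0.44 = 38.54
g^-0.26 = 0.25^-0.26 = 1.434
D_tc = 1.07 × 0.9609 × 49.76 × 38.54 × 1.434 = 2828 m
D_f = 1.38 × 2828 = 3903 m
     = 3.903 km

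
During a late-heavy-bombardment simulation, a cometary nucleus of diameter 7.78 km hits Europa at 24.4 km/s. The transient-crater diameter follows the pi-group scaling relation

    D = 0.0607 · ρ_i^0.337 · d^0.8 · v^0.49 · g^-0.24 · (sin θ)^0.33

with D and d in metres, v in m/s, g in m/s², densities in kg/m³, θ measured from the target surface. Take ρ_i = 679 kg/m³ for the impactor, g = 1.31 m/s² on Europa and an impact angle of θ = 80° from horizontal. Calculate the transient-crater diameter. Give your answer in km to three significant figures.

D ≈ 93.3 km

In SI units: d = 7780 m, v = 24400 m/s.
ρ_i^0.337 = 679^0.337 = 9.002
d^0.8 = 7780^0.8 = 1297
v^0.49 = 24400^0.49 = 141.2
g^-0.24 = 1.31^-0.24 = 0.9372
(sin 80°)^0.33 = 0.9848^0.33 = 0.9950
D = 0.0607 × 9.002 × 1297 × 141.2 × 0.9372 × 0.9950 = 93316 m
   = 93.32 km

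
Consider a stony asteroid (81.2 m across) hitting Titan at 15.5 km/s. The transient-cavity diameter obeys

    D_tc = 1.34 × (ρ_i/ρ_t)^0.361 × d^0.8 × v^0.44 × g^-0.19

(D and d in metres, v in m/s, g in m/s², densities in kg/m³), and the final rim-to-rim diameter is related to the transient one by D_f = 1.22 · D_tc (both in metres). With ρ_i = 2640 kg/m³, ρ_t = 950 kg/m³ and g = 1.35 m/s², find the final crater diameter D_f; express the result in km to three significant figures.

v = 15500 m/s.
(ρ_i/ρ_t)^0.361 = (2640/950)^0.361 = 1.446
d^0.8 = 81.2^0.8 = 33.70
v^0.44 = 15500^0.44 = 69.78
g^-0.19 = 1.35^-0.19 = 0.9446
D_tc = 1.34 × 1.446 × 33.70 × 69.78 × 0.9446 = 4304 m
D_f = 1.22 × 4304 = 5251 m
     = 5.251 km

D_f ≈ 5.25 km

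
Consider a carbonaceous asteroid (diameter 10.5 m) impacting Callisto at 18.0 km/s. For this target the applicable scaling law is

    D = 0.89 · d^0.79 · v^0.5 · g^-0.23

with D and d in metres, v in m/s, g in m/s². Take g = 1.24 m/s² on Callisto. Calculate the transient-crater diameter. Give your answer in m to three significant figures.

D ≈ 728 m

In SI units: v = 18000 m/s.
d^0.79 = 10.5^0.79 = 6.408
v^0.5 = 18000^0.5 = 134.2
g^-0.23 = 1.24^-0.23 = 0.9517
D = 0.89 × 6.408 × 134.2 × 0.9517 = 728.4 m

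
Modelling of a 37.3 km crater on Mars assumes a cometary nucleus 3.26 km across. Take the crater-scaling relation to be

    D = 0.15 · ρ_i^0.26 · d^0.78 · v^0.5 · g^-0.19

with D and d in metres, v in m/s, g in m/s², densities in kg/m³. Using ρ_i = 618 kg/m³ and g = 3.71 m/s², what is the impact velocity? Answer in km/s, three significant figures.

Rearranging for v: v = [D / (0.15 · 618^0.26 · 3260^0.78 · 3.71^-0.19)]^(1/0.5).
D = 37300 m.
618^0.26 = 5.317
3260^0.78 = 549.9
3.71^-0.19 = 0.7795
Denominator = 0.15 × 5.317 × 549.9 × 0.7795 = 341.9
D / 341.9 = 37300 / 341.9 = 109.1
v = 109.1^(1/0.5) = 109.1^2 = 11903 m/s

v ≈ 11.9 km/s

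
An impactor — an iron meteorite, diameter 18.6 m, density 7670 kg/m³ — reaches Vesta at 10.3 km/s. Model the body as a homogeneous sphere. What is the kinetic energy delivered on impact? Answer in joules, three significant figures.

v = 10300 m/s.
Mass m = (π/6) ρ d³ = (π/6) × 7670 × (18.6)³ = 2.584 × 10^7 kg
E = ½ m v² = 0.5 × 2.584 × 10^7 × (10300)² = 1.371 × 10^15 J

E ≈ 1.37 × 10^15 J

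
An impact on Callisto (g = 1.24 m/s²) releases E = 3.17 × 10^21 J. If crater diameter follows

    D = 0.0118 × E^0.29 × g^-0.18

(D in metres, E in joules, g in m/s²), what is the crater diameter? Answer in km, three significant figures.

D ≈ 19.5 km

E^0.29 = (3.17 × 10^21)^0.29 = 1.719 × 10^6
g^-0.18 = 1.24^-0.18 = 0.9620
D = 0.0118 × 1.719 × 10^6 × 0.9620 = 19513 m
   = 19.51 km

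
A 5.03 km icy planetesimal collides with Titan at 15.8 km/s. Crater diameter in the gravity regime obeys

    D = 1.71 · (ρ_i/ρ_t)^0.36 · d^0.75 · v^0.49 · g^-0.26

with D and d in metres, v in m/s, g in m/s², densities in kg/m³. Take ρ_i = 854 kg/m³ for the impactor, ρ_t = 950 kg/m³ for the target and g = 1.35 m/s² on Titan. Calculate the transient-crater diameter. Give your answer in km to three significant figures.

In SI units: d = 5030 m, v = 15800 m/s.
(ρ_i/ρ_t)^0.36 = (854/950)^0.36 = 0.9624
d^0.75 = 5030^0.75 = 597.3
v^0.49 = 15800^0.49 = 114.1
g^-0.26 = 1.35^-0.26 = 0.9249
D = 1.71 × 0.9624 × 597.3 × 114.1 × 0.9249 = 1.037 × 10^5 m
   = 103.7 km

D ≈ 104 km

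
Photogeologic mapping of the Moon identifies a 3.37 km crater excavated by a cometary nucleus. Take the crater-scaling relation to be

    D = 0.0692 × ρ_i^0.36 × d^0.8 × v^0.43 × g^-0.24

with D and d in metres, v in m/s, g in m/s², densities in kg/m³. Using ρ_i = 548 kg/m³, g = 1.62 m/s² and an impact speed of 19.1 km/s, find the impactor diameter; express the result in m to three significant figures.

Rearranging for d: d = [D / (0.0692 · 548^0.36 · 19100^0.43 · 1.62^-0.24)]^(1/0.8).
D = 3370 m.
548^0.36 = 9.682
19100^0.43 = 69.32
1.62^-0.24 = 0.8907
Denominator = 0.0692 × 9.682 × 69.32 × 0.8907 = 41.37
D / 41.37 = 3370 / 41.37 = 81.46
d = 81.46^(1/0.8) = 81.46^1.25 = 244.7 m

d ≈ 245 m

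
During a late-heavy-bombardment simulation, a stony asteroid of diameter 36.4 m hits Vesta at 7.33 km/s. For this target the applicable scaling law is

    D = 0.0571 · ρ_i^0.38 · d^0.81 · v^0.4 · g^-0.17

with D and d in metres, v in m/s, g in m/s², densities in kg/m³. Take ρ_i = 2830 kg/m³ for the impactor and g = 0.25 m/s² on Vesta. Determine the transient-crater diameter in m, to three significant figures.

D ≈ 958 m

In SI units: v = 7330 m/s.
ρ_i^0.38 = 2830^0.38 = 20.50
d^0.81 = 36.4^0.81 = 18.39
v^0.4 = 7330^0.4 = 35.16
g^-0.17 = 0.25^-0.17 = 1.266
D = 0.0571 × 20.50 × 18.39 × 35.16 × 1.266 = 958.2 m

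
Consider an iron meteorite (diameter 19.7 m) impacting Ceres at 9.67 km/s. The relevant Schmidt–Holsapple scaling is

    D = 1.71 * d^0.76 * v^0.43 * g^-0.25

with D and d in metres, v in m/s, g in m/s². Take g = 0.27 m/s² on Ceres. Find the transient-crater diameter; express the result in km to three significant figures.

In SI units: v = 9670 m/s.
d^0.76 = 19.7^0.76 = 9.634
v^0.43 = 9670^0.43 = 51.73
g^-0.25 = 0.27^-0.25 = 1.387
D = 1.71 × 9.634 × 51.73 × 1.387 = 1182 m
   = 1.182 km

D ≈ 1.18 km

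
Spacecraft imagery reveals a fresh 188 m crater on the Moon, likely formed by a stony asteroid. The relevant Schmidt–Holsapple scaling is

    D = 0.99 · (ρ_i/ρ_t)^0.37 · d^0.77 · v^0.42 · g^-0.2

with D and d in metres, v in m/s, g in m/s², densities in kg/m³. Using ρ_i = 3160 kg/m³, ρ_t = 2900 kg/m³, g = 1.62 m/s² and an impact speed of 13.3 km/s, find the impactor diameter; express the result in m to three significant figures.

d ≈ 5.58 m

Rearranging for d: d = [D / (0.99 · (3160/2900)^0.37 · 13300^0.42 · 1.62^-0.2)]^(1/0.77).
(3160/2900)^0.37 = 1.032
13300^0.42 = 53.95
1.62^-0.2 = 0.9080
Denominator = 0.99 × 1.032 × 53.95 × 0.9080 = 50.05
D / 50.05 = 188 / 50.05 = 3.756
d = 3.756^(1/0.77) = 3.756^1.2987 = 5.577 m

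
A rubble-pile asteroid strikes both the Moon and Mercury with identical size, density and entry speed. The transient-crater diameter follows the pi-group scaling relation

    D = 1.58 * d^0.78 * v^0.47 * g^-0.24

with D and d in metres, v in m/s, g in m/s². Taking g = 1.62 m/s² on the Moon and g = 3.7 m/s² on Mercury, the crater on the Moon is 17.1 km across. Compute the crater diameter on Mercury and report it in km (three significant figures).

All impactor-dependent factors cancel in the ratio, leaving D_Mercury/D_Moon = (g_Mercury/g_Moon)^-0.24.
(3.7/1.62)^-0.24 = 2.284^-0.24 = 0.8202
D_Mercury = 0.8202 × 17.1 km = 14.0 km

D ≈ 14.0 km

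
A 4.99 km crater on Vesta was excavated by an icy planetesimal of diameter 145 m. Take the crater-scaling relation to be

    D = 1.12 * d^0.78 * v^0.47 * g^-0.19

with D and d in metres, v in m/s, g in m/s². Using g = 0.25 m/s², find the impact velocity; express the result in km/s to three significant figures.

v ≈ 8.58 km/s

Rearranging for v: v = [D / (1.12 · 145^0.78 · 0.25^-0.19)]^(1/0.47).
D = 4990 m.
145^0.78 = 48.51
0.25^-0.19 = 1.301
Denominator = 1.12 × 48.51 × 1.301 = 70.68
D / 70.68 = 4990 / 70.68 = 70.60
v = 70.60^(1/0.47) = 70.60^2.1277 = 8584 m/s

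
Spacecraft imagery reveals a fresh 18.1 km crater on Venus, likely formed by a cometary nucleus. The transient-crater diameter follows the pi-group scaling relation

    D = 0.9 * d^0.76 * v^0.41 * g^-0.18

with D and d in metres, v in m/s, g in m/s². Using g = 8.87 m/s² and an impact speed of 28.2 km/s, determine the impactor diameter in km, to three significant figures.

Rearranging for d: d = [D / (0.9 · 28200^0.41 · 8.87^-0.18)]^(1/0.76).
D = 18100 m.
28200^0.41 = 66.77
8.87^-0.18 = 0.6751
Denominator = 0.9 × 66.77 × 0.6751 = 40.57
D / 40.57 = 18100 / 40.57 = 446.1
d = 446.1^(1/0.76) = 446.1^1.3158 = 3063 m

d ≈ 3.06 km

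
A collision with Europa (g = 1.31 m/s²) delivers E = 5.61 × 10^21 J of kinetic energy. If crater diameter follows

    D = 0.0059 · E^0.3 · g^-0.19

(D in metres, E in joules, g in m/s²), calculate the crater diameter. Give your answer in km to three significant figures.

D ≈ 18.8 km

E^0.3 = (5.61 × 10^21)^0.3 = 3.347 × 10^6
g^-0.19 = 1.31^-0.19 = 0.9500
D = 0.0059 × 3.347 × 10^6 × 0.9500 = 18760 m
   = 18.76 km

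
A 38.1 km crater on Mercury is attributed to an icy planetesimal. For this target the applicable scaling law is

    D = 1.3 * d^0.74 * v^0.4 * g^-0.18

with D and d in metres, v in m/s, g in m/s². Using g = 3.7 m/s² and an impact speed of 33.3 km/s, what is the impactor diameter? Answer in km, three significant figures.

d ≈ 5.37 km

Rearranging for d: d = [D / (1.3 · 33300^0.4 · 3.7^-0.18)]^(1/0.74).
D = 38100 m.
33300^0.4 = 64.41
3.7^-0.18 = 0.7902
Denominator = 1.3 × 64.41 × 0.7902 = 66.17
D / 66.17 = 38100 / 66.17 = 575.8
d = 575.8^(1/0.74) = 575.8^1.3514 = 5373 m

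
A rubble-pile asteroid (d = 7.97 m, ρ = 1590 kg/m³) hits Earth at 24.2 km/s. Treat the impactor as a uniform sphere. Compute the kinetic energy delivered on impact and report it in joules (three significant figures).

v = 24200 m/s.
Mass m = (π/6) ρ d³ = (π/6) × 1590 × (7.97)³ = 4.215 × 10^5 kg
E = ½ m v² = 0.5 × 4.215 × 10^5 × (24200)² = 1.234 × 10^14 J

E ≈ 1.23 × 10^14 J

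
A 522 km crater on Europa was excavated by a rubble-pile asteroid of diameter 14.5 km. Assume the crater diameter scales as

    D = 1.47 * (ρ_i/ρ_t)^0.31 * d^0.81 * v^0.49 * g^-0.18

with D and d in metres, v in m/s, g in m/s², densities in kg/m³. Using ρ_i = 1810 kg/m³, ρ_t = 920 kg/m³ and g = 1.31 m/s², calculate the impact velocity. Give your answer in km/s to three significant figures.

Rearranging for v: v = [D / (1.47 · (1810/920)^0.31 · 14500^0.81 · 1.31^-0.18)]^(1/0.49).
D = 522000 m.
(1810/920)^0.31 = 1.233
14500^0.81 = 2348
1.31^-0.18 = 0.9526
Denominator = 1.47 × 1.233 × 2348 × 0.9526 = 4054
D / 4054 = 522000 / 4054 = 128.8
v = 128.8^(1/0.49) = 128.8^2.0408 = 20226 m/s

v ≈ 20.2 km/s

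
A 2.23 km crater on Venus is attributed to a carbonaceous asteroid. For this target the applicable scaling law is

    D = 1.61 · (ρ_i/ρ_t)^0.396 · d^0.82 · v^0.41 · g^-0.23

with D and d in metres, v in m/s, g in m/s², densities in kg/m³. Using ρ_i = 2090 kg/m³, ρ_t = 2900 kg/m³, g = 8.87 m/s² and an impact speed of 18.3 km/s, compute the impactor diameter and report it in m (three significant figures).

d ≈ 108 m

Rearranging for d: d = [D / (1.61 · (2090/2900)^0.396 · 18300^0.41 · 8.87^-0.23)]^(1/0.82).
D = 2230 m.
(2090/2900)^0.396 = 0.8784
18300^0.41 = 55.92
8.87^-0.23 = 0.6053
Denominator = 1.61 × 0.8784 × 55.92 × 0.6053 = 47.87
D / 47.87 = 2230 / 47.87 = 46.58
d = 46.58^(1/0.82) = 46.58^1.2195 = 108.2 m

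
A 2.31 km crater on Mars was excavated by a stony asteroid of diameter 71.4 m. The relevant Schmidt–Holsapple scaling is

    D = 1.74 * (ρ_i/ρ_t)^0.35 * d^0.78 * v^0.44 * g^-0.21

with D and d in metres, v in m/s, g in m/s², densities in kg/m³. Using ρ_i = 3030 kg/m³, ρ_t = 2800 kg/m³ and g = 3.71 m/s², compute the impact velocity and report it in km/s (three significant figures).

v ≈ 11.4 km/s

Rearranging for v: v = [D / (1.74 · (3030/2800)^0.35 · 71.4^0.78 · 3.71^-0.21)]^(1/0.44).
D = 2310 m.
(3030/2800)^0.35 = 1.028
71.4^0.78 = 27.92
3.71^-0.21 = 0.7593
Denominator = 1.74 × 1.028 × 27.92 × 0.7593 = 37.92
D / 37.92 = 2310 / 37.92 = 60.92
v = 60.92^(1/0.44) = 60.92^2.2727 = 11382 m/s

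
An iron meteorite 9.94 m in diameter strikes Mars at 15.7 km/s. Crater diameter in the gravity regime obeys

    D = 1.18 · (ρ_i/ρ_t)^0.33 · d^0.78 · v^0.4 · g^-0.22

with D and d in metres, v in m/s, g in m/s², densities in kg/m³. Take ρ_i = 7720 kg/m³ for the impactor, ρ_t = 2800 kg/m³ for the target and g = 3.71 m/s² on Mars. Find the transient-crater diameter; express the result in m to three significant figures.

In SI units: v = 15700 m/s.
(ρ_i/ρ_t)^0.33 = (7720/2800)^0.33 = 1.397
d^0.78 = 9.94^0.78 = 5.997
v^0.4 = 15700^0.4 = 47.68
g^-0.22 = 3.71^-0.22 = 0.7494
D = 1.18 × 1.397 × 5.997 × 47.68 × 0.7494 = 353.2 m

D ≈ 353 m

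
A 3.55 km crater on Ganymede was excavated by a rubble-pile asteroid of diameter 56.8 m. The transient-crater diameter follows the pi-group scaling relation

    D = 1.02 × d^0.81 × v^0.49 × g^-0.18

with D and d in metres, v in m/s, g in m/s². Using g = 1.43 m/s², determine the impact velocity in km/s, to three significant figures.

v ≈ 24.3 km/s

Rearranging for v: v = [D / (1.02 · 56.8^0.81 · 1.43^-0.18)]^(1/0.49).
D = 3550 m.
56.8^0.81 = 26.36
1.43^-0.18 = 0.9376
Denominator = 1.02 × 26.36 × 0.9376 = 25.21
D / 25.21 = 3550 / 25.21 = 140.8
v = 140.8^(1/0.49) = 140.8^2.0408 = 24259 m/s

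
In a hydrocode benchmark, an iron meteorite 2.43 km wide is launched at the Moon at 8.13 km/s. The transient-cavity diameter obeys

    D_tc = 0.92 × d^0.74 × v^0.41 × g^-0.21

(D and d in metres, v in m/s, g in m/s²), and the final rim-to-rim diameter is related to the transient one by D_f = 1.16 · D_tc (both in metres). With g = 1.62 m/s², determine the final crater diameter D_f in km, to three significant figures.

D_f ≈ 12.4 km

In SI: d = 2430 m, v = 8130 m/s.
d^0.74 = 2430^0.74 = 320.1
v^0.41 = 8130^0.41 = 40.10
g^-0.21 = 1.62^-0.21 = 0.9037
D_tc = 0.92 × 320.1 × 40.10 × 0.9037 = 10670 m
D_f = 1.16 × 10670 = 12377 m
     = 12.38 km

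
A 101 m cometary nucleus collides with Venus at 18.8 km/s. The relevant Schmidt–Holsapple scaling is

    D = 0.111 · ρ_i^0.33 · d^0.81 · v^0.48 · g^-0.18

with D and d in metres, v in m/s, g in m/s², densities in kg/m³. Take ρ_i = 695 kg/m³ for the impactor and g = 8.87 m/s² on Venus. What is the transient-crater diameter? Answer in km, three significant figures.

In SI units: v = 18800 m/s.
ρ_i^0.33 = 695^0.33 = 8.667
d^0.81 = 101^0.81 = 42.02
v^0.48 = 18800^0.48 = 112.6
g^-0.18 = 8.87^-0.18 = 0.6751
D = 0.111 × 8.667 × 42.02 × 112.6 × 0.6751 = 3073 m
   = 3.073 km

D ≈ 3.07 km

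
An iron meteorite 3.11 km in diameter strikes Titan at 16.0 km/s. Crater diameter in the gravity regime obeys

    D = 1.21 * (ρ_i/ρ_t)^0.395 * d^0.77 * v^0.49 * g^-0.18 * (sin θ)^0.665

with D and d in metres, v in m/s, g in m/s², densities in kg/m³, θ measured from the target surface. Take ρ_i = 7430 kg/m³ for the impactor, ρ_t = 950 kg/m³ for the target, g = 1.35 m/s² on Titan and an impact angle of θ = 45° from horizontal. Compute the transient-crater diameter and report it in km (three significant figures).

In SI units: d = 3110 m, v = 16000 m/s.
(ρ_i/ρ_t)^0.395 = (7430/950)^0.395 = 2.253
d^0.77 = 3110^0.77 = 489.1
v^0.49 = 16000^0.49 = 114.8
g^-0.18 = 1.35^-0.18 = 0.9474
(sin 45°)^0.665 = 0.7071^0.665 = 0.7942
D = 1.21 × 2.253 × 489.1 × 114.8 × 0.9474 × 0.7942 = 1.152 × 10^5 m
   = 115.2 km

D ≈ 115 km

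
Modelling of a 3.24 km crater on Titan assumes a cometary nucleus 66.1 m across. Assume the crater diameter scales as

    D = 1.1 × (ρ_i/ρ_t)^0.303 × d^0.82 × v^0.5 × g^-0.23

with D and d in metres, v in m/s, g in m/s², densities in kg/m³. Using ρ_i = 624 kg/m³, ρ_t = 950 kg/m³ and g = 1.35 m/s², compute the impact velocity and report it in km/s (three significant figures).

Rearranging for v: v = [D / (1.1 · (624/950)^0.303 · 66.1^0.82 · 1.35^-0.23)]^(1/0.5).
D = 3240 m.
(624/950)^0.303 = 0.8804
66.1^0.82 = 31.09
1.35^-0.23 = 0.9333
Denominator = 1.1 × 0.8804 × 31.09 × 0.9333 = 28.10
D / 28.10 = 3240 / 28.10 = 115.3
v = 115.3^(1/0.5) = 115.3^2 = 13294 m/s

v ≈ 13.3 km/s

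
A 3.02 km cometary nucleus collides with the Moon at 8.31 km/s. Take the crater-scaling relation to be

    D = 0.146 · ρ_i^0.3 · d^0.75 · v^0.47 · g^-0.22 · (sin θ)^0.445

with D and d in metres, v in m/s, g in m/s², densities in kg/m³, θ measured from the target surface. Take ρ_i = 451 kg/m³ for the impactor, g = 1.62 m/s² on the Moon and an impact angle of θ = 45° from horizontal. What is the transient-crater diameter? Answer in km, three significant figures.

In SI units: d = 3020 m, v = 8310 m/s.
ρ_i^0.3 = 451^0.3 = 6.255
d^0.75 = 3020^0.75 = 407.4
v^0.47 = 8310^0.47 = 69.54
g^-0.22 = 1.62^-0.22 = 0.8993
(sin 45°)^0.445 = 0.7071^0.445 = 0.8571
D = 0.146 × 6.255 × 407.4 × 69.54 × 0.8993 × 0.8571 = 19942 m
   = 19.94 km

D ≈ 19.9 km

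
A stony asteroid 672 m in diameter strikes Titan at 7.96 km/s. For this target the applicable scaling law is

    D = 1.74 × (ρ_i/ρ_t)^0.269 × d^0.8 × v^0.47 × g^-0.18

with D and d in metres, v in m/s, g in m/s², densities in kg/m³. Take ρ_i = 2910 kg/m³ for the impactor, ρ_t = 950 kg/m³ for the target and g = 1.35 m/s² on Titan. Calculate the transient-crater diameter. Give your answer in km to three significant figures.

In SI units: v = 7960 m/s.
(ρ_i/ρ_t)^0.269 = (2910/950)^0.269 = 1.351
d^0.8 = 672^0.8 = 182.8
v^0.47 = 7960^0.47 = 68.14
g^-0.18 = 1.35^-0.18 = 0.9474
D = 1.74 × 1.351 × 182.8 × 68.14 × 0.9474 = 27741 m
   = 27.74 km

D ≈ 27.7 km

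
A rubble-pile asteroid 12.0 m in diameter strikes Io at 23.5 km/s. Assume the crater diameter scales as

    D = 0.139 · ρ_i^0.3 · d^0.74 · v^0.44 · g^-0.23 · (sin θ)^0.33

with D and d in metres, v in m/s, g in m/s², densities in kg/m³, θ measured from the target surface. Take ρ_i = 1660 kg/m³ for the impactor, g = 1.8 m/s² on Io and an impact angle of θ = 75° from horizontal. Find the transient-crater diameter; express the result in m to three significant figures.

In SI units: v = 23500 m/s.
ρ_i^0.3 = 1660^0.3 = 9.248
d^0.74 = 12^0.74 = 6.289
v^0.44 = 23500^0.44 = 83.80
g^-0.23 = 1.8^-0.23 = 0.8735
(sin 75°)^0.33 = 0.9659^0.33 = 0.9886
D = 0.139 × 9.248 × 6.289 × 83.80 × 0.8735 × 0.9886 = 585.0 m

D ≈ 585 m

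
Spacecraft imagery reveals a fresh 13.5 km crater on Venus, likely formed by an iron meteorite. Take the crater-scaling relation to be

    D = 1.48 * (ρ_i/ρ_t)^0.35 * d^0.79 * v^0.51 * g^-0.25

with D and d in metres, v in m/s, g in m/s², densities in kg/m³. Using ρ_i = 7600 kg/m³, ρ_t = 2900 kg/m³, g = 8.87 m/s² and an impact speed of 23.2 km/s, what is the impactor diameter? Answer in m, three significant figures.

d ≈ 204 m

Rearranging for d: d = [D / (1.48 · (7600/2900)^0.35 · 23200^0.51 · 8.87^-0.25)]^(1/0.79).
D = 13500 m.
(7600/2900)^0.35 = 1.401
23200^0.51 = 168.4
8.87^-0.25 = 0.5795
Denominator = 1.48 × 1.401 × 168.4 × 0.5795 = 202.3
D / 202.3 = 13500 / 202.3 = 66.73
d = 66.73^(1/0.79) = 66.73^1.2658 = 203.8 m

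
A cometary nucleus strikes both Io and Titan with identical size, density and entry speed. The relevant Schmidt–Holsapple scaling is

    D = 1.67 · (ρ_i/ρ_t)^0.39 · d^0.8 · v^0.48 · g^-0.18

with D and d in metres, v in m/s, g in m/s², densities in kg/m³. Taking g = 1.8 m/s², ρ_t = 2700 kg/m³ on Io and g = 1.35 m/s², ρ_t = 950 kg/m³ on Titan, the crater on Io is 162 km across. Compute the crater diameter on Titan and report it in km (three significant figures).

The impactor-only factors (d, v, ρ_i) cancel in the ratio, leaving D_Titan/D_Io = (g_Titan/g_Io)^-0.18 · (ρ_t,Io/ρ_t,Titan)^0.39.
(1.35/1.8)^-0.18 = 0.7500^-0.18 = 1.053
(2700/950)^0.39 = 2.842^0.39 = 1.503
Ratio = 1.053 × 1.503 = 1.583
D_Titan = 1.583 × 162 km = 256 km

D ≈ 256 km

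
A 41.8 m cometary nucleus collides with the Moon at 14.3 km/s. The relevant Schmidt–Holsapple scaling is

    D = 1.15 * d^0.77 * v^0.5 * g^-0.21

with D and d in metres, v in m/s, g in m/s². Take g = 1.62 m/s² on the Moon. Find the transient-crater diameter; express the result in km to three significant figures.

D ≈ 2.20 km

In SI units: v = 14300 m/s.
d^0.77 = 41.8^0.77 = 17.71
v^0.5 = 14300^0.5 = 119.6
g^-0.21 = 1.62^-0.21 = 0.9037
D = 1.15 × 17.71 × 119.6 × 0.9037 = 2201 m
   = 2.201 km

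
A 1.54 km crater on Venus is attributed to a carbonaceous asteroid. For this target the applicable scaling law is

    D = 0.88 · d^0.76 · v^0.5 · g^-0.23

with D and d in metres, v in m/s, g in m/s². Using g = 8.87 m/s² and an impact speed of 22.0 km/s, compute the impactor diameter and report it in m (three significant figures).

Rearranging for d: d = [D / (0.88 · 22000^0.5 · 8.87^-0.23)]^(1/0.76).
D = 1540 m.
22000^0.5 = 148.3
8.87^-0.23 = 0.6053
Denominator = 0.88 × 148.3 × 0.6053 = 78.99
D / 78.99 = 1540 / 78.99 = 19.50
d = 19.50^(1/0.76) = 19.50^1.3158 = 49.82 m

d ≈ 49.8 m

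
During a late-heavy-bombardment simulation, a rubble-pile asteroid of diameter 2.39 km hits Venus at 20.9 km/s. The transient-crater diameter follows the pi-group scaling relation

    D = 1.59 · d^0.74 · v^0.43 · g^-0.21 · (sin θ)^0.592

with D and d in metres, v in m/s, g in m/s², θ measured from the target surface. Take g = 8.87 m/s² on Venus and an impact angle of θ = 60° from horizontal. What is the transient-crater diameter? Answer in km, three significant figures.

In SI units: d = 2390 m, v = 20900 m/s.
d^0.74 = 2390^0.74 = 316.2
v^0.43 = 20900^0.43 = 72.05
g^-0.21 = 8.87^-0.21 = 0.6323
(sin 60°)^0.592 = 0.8660^0.592 = 0.9184
D = 1.59 × 316.2 × 72.05 × 0.6323 × 0.9184 = 21035 m
   = 21.04 km

D ≈ 21.0 km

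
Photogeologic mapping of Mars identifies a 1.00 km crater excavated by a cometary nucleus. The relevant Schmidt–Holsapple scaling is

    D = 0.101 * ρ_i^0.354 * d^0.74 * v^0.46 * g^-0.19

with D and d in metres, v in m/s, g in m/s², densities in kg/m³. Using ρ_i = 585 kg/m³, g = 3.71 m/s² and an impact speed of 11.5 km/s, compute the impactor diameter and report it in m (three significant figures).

d ≈ 49.9 m

Rearranging for d: d = [D / (0.101 · 585^0.354 · 11500^0.46 · 3.71^-0.19)]^(1/0.74).
D = 1000 m.
585^0.354 = 9.541
11500^0.46 = 73.78
3.71^-0.19 = 0.7795
Denominator = 0.101 × 9.541 × 73.78 × 0.7795 = 55.42
D / 55.42 = 1000 / 55.42 = 18.04
d = 18.04^(1/0.74) = 18.04^1.3514 = 49.85 m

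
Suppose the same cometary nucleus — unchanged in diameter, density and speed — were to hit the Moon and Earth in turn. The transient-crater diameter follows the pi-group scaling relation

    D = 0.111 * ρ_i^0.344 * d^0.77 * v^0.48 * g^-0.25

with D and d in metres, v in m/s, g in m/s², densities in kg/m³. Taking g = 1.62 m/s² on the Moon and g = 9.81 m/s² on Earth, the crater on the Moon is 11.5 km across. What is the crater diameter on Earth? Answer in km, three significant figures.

D ≈ 7.33 km

All impactor-dependent factors cancel in the ratio, leaving D_Earth/D_Moon = (g_Earth/g_Moon)^-0.25.
(9.81/1.62)^-0.25 = 6.056^-0.25 = 0.6375
D_Earth = 0.6375 × 11.5 km = 7.33 km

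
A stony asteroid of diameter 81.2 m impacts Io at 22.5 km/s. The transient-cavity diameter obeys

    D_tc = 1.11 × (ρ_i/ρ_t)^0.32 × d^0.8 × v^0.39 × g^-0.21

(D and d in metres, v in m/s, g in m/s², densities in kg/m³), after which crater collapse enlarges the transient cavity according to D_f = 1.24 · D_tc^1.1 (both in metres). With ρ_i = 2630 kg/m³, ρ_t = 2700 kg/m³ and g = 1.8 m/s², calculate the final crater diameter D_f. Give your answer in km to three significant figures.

v = 22500 m/s.
(ρ_i/ρ_t)^0.32 = (2630/2700)^0.32 = 0.9916
d^0.8 = 81.2^0.8 = 33.70
v^0.39 = 22500^0.39 = 49.81
g^-0.21 = 1.8^-0.21 = 0.8839
D_tc = 1.11 × 0.9916 × 33.70 × 49.81 × 0.8839 = 1633 m
D_f = 1.24 × (1633)^1.1 = 4243 m
     = 4.243 km

D_f ≈ 4.24 km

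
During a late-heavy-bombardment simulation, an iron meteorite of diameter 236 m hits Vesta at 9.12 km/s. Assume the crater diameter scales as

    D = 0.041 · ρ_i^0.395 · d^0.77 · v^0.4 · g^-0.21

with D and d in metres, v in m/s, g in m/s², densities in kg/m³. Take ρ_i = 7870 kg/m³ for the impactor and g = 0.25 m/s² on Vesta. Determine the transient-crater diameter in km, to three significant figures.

D ≈ 4.89 km

In SI units: v = 9120 m/s.
ρ_i^0.395 = 7870^0.395 = 34.59
d^0.77 = 236^0.77 = 67.16
v^0.4 = 9120^0.4 = 38.37
g^-0.21 = 0.25^-0.21 = 1.338
D = 0.041 × 34.59 × 67.16 × 38.37 × 1.338 = 4890 m
   = 4.890 km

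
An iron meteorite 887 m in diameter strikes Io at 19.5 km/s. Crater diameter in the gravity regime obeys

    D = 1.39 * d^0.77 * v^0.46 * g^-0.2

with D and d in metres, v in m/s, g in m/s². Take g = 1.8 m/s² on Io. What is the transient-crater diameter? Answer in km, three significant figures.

D ≈ 21.6 km

In SI units: v = 19500 m/s.
d^0.77 = 887^0.77 = 186.2
v^0.46 = 19500^0.46 = 94.06
g^-0.2 = 1.8^-0.2 = 0.8891
D = 1.39 × 186.2 × 94.06 × 0.8891 = 21645 m
   = 21.64 km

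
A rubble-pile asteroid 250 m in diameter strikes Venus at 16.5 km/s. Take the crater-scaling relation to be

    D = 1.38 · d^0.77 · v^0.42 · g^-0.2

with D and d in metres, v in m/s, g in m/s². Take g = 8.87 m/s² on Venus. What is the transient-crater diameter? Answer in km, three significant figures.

In SI units: v = 16500 m/s.
d^0.77 = 250^0.77 = 70.21
v^0.42 = 16500^0.42 = 59.07
g^-0.2 = 8.87^-0.2 = 0.6463
D = 1.38 × 70.21 × 59.07 × 0.6463 = 3699 m
   = 3.699 km

D ≈ 3.70 km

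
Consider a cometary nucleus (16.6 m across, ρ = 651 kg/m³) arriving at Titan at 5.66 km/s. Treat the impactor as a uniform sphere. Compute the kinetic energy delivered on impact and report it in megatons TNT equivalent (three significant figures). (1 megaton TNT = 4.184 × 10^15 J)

E ≈ 5.97 × 10^-3 Mt TNT

v = 5660 m/s.
Mass m = (π/6) ρ d³ = (π/6) × 651 × (16.6)³ = 1.559 × 10^6 kg
E = ½ m v² = 0.5 × 1.559 × 10^6 × (5660)² = 2.497 × 10^13 J
   = 2.497 × 10^13 / 4.184×10^15 = 5.968 × 10^-3 Mt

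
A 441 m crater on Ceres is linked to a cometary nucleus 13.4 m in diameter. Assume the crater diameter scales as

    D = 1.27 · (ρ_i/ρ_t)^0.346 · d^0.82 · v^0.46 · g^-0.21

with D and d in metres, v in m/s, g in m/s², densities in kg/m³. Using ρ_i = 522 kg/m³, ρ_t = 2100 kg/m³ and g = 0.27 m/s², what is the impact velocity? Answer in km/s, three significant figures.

v ≈ 5.12 km/s

Rearranging for v: v = [D / (1.27 · (522/2100)^0.346 · 13.4^0.82 · 0.27^-0.21)]^(1/0.46).
(522/2100)^0.346 = 0.6178
13.4^0.82 = 8.399
0.27^-0.21 = 1.316
Denominator = 1.27 × 0.6178 × 8.399 × 1.316 = 8.672
D / 8.672 = 441 / 8.672 = 50.85
v = 50.85^(1/0.46) = 50.85^2.1739 = 5120 m/s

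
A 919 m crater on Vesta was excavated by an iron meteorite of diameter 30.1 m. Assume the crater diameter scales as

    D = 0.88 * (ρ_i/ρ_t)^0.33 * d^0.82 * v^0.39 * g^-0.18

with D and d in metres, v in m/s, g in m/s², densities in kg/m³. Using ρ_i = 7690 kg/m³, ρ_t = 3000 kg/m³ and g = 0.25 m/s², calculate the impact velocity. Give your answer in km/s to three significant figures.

v ≈ 10.2 km/s

Rearranging for v: v = [D / (0.88 · (7690/3000)^0.33 · 30.1^0.82 · 0.25^-0.18)]^(1/0.39).
(7690/3000)^0.33 = 1.364
30.1^0.82 = 16.31
0.25^-0.18 = 1.283
Denominator = 0.88 × 1.364 × 16.31 × 1.283 = 25.12
D / 25.12 = 919 / 25.12 = 36.58
v = 36.58^(1/0.39) = 36.58^2.5641 = 10193 m/s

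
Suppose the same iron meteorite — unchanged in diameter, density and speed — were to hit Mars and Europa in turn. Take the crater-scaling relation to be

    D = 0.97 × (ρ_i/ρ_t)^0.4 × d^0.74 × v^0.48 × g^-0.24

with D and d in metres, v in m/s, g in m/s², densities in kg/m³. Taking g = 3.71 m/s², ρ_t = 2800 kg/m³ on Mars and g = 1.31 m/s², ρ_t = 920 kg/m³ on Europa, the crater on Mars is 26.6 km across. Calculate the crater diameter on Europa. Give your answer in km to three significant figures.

D ≈ 53.3 km

The impactor-only factors (d, v, ρ_i) cancel in the ratio, leaving D_Europa/D_Mars = (g_Europa/g_Mars)^-0.24 · (ρ_t,Mars/ρ_t,Europa)^0.4.
(1.31/3.71)^-0.24 = 0.3531^-0.24 = 1.284
(2800/920)^0.4 = 3.043^0.4 = 1.561
Ratio = 1.284 × 1.561 = 2.004
D_Europa = 2.004 × 26.6 km = 53.3 km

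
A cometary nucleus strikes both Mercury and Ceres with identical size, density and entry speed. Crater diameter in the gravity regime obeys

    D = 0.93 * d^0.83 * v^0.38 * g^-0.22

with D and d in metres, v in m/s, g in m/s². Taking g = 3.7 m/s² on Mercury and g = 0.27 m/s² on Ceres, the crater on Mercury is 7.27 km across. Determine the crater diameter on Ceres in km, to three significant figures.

D ≈ 12.9 km

All impactor-dependent factors cancel in the ratio, leaving D_Ceres/D_Mercury = (g_Ceres/g_Mercury)^-0.22.
(0.27/3.7)^-0.22 = 0.07297^-0.22 = 1.779
D_Ceres = 1.779 × 7.27 km = 12.9 km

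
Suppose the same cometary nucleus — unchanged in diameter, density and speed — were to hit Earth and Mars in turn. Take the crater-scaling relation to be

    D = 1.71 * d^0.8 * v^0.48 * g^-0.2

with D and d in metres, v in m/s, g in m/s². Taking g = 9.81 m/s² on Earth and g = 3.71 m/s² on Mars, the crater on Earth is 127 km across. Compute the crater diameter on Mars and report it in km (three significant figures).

D ≈ 154 km

All impactor-dependent factors cancel in the ratio, leaving D_Mars/D_Earth = (g_Mars/g_Earth)^-0.2.
(3.71/9.81)^-0.2 = 0.3782^-0.2 = 1.215
D_Mars = 1.215 × 127 km = 154 km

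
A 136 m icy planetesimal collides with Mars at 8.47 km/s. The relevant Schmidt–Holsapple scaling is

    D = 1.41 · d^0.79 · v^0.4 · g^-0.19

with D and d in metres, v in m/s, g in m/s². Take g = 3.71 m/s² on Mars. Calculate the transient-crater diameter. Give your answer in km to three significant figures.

In SI units: v = 8470 m/s.
d^0.79 = 136^0.79 = 48.47
v^0.4 = 8470^0.4 = 37.25
g^-0.19 = 3.71^-0.19 = 0.7795
D = 1.41 × 48.47 × 37.25 × 0.7795 = 1984 m
   = 1.984 km

D ≈ 1.98 km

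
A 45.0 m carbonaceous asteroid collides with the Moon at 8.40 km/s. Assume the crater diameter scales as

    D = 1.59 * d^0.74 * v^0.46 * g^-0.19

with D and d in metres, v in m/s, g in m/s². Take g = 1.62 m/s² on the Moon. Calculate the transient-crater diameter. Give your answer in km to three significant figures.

In SI units: v = 8400 m/s.
d^0.74 = 45^0.74 = 16.73
v^0.46 = 8400^0.46 = 63.85
g^-0.19 = 1.62^-0.19 = 0.9124
D = 1.59 × 16.73 × 63.85 × 0.9124 = 1550 m
   = 1.550 km

D ≈ 1.55 km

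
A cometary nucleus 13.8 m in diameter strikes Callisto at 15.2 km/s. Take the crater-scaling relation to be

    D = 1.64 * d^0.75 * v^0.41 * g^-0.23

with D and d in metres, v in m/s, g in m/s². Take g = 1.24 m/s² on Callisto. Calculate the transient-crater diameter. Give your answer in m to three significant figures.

D ≈ 579 m

In SI units: v = 15200 m/s.
d^0.75 = 13.8^0.75 = 7.160
v^0.41 = 15200^0.41 = 51.83
g^-0.23 = 1.24^-0.23 = 0.9517
D = 1.64 × 7.160 × 51.83 × 0.9517 = 579.2 m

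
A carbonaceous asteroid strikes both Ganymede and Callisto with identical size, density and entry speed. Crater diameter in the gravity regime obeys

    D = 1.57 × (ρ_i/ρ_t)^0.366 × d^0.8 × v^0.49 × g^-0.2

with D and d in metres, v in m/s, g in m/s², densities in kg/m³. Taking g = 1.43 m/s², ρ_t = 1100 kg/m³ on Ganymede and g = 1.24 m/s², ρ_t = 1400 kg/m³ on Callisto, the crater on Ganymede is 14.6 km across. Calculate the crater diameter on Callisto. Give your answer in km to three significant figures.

D ≈ 13.8 km

The impactor-only factors (d, v, ρ_i) cancel in the ratio, leaving D_Callisto/D_Ganymede = (g_Callisto/g_Ganymede)^-0.2 · (ρ_t,Ganymede/ρ_t,Callisto)^0.366.
(1.24/1.43)^-0.2 = 0.8671^-0.2 = 1.029
(1100/1400)^0.366 = 0.7857^0.366 = 0.9155
Ratio = 1.029 × 0.9155 = 0.9420
D_Callisto = 0.9420 × 14.6 km = 13.8 km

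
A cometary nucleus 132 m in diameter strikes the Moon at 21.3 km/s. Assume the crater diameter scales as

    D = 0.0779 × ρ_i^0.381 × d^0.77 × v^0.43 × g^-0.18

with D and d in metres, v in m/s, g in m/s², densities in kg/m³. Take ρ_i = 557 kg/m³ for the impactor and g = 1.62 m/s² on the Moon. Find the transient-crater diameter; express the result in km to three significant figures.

D ≈ 2.48 km

In SI units: v = 21300 m/s.
ρ_i^0.381 = 557^0.381 = 11.12
d^0.77 = 132^0.77 = 42.94
v^0.43 = 21300^0.43 = 72.64
g^-0.18 = 1.62^-0.18 = 0.9168
D = 0.0779 × 11.12 × 42.94 × 72.64 × 0.9168 = 2477 m
   = 2.477 km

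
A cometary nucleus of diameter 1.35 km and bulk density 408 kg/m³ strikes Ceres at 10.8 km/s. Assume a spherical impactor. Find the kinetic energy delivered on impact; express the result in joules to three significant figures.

E ≈ 3.07 × 10^19 J

d = 1350 m; v = 10800 m/s.
Mass m = (π/6) ρ d³ = (π/6) × 408 × (1350)³ = 5.256 × 10^11 kg
E = ½ m v² = 0.5 × 5.256 × 10^11 × (10800)² = 3.065 × 10^19 J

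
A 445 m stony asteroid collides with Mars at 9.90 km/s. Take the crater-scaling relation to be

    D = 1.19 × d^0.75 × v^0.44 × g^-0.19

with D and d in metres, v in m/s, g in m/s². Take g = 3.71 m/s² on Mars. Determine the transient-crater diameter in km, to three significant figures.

D ≈ 5.15 km

In SI units: v = 9900 m/s.
d^0.75 = 445^0.75 = 96.89
v^0.44 = 9900^0.44 = 57.29
g^-0.19 = 3.71^-0.19 = 0.7795
D = 1.19 × 96.89 × 57.29 × 0.7795 = 5149 m
   = 5.149 km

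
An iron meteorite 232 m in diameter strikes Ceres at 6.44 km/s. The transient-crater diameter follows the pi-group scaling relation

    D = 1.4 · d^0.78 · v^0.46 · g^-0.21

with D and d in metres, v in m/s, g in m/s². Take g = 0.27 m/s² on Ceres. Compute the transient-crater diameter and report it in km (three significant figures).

D ≈ 7.29 km

In SI units: v = 6440 m/s.
d^0.78 = 232^0.78 = 70.00
v^0.46 = 6440^0.46 = 56.51
g^-0.21 = 0.27^-0.21 = 1.316
D = 1.4 × 70.00 × 56.51 × 1.316 = 7288 m
   = 7.288 km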